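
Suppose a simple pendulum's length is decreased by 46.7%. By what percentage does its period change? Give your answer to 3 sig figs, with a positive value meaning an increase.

-27.0%

T ∝ √L, so T'/T = √(0.5330) = 0.7301.
Percentage change in T = (0.7301 − 1) × 100% = -27.0%.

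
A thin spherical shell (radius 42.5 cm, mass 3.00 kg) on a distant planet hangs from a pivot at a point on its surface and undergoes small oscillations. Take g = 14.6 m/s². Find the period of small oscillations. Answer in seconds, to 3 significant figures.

1.38 s

I_cm = (2/3)mr² = 0.3612 kg·m². The pivot is at distance d = 0.425 m from the centre of mass.
By the parallel-axis theorem, I = I_cm + md² = 0.3612 + 0.5419 = 0.9031 kg·m².
T = 2π√(I/(mgd)) = 2π√(0.9031/(3.00 × 14.6 × 0.425)) = 1.38 s.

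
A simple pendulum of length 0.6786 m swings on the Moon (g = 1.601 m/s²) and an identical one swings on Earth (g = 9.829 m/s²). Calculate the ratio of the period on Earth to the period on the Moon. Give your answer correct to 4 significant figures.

0.4036

T ∝ 1/√g, so T₂/T₁ = √(g₁/g₂) = √(1.601/9.829) = 0.4036.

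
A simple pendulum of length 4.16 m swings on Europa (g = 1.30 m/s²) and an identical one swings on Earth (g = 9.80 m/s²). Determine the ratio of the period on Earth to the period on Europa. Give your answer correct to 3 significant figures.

0.364

T ∝ 1/√g, so T₂/T₁ = √(g₁/g₂) = √(1.30/9.80) = 0.364.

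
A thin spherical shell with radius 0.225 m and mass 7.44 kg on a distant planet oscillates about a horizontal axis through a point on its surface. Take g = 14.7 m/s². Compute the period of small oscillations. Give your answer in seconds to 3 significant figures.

1.00 s

I_cm = (2/3)mr² = 0.2511 kg·m². The pivot is at distance d = 0.225 m from the centre of mass.
By the parallel-axis theorem, I = I_cm + md² = 0.2511 + 0.3767 = 0.6278 kg·m².
T = 2π√(I/(mgd)) = 2π√(0.6278/(7.44 × 14.7 × 0.225)) = 1.00 s.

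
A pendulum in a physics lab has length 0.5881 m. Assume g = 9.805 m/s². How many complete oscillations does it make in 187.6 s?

T = 2π√(L/g) = 2π√(0.5881/9.805) = 1.5388 s.
Number of complete oscillations = ⌊187.6/1.5388⌋ = ⌊121.91⌋ = 121.

121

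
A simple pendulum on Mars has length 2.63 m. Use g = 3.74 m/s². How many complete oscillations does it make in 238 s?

45

T = 2π√(L/g) = 2π√(2.63/3.74) = 5.269 s.
Number of complete oscillations = ⌊238/5.269⌋ = ⌊45.17⌋ = 45.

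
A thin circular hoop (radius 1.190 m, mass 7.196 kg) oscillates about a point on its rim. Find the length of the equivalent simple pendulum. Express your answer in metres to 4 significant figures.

The equivalent simple-pendulum length is L_eq = I/(md), where I is about the pivot and d = 1.1900 m.
I_cm = mR² = 10.190 kg·m², so I = I_cm + md² = 10.190 + 10.190 = 20.381 kg·m².
L_eq = 20.381/(7.196 × 1.1900) = 2.380 m.

2.380 m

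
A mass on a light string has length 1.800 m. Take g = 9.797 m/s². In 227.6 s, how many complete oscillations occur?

T = 2π√(L/g) = 2π√(1.800/9.797) = 2.6932 s.
Number of complete oscillations = ⌊227.6/2.6932⌋ = ⌊84.509⌋ = 84.

84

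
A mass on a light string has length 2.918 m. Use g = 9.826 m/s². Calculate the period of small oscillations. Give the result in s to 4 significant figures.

3.424 s

T = 2π√(L/g) = 2π√(2.918/9.826) = 2π × 0.54495 = 3.424 s.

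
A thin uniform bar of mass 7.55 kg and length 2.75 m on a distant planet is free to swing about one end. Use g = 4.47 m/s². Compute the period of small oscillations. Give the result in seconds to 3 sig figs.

For a physical pendulum T = 2π√(I/(mgd)), with d = 1.375 m from pivot to centre of mass.
I_cm = mL²/12 = 7.55 × 2.75²/12 = 4.758 kg·m²; I = I_cm + md² = 4.758 + 7.55 × 1.375² = 19.03 kg·m².
T = 2π√(19.03/(7.55 × 4.47 × 1.375)) = 4.02 s.

4.02 s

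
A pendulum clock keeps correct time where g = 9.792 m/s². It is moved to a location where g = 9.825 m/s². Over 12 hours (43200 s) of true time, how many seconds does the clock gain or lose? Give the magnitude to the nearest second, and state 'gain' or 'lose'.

The clock's period scales as T ∝ 1/√g, so T'/T = √(9.792/9.825) = 0.998319.
In 43200 s of true time the clock registers 43200/0.998319 = 43272.7 s, so it gains 73 s.

gain 73 s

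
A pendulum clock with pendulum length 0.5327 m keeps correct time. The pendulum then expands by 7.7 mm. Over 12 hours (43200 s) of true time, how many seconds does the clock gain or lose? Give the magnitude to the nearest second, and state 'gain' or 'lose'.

T ∝ √L, so T'/T = √(0.54040/0.5327) = 1.00720.
In 43200 s of true time the clock registers 43200/1.00720 = 42891.1 s, so it loses 309 s.

lose 309 s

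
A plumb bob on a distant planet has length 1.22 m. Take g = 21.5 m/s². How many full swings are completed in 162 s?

T = 2π√(L/g) = 2π√(1.22/21.5) = 1.497 s.
Number of complete oscillations = ⌊162/1.497⌋ = ⌊108.2⌋ = 108.

108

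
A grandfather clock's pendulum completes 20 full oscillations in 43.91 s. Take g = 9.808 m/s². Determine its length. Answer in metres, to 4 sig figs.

1.198 m

T = 43.91/20 = 2.1955 s.
From T = 2π√(L/g), L = gT²/(4π²) = 9.808 × 2.1955²/(4π²) = 1.198 m.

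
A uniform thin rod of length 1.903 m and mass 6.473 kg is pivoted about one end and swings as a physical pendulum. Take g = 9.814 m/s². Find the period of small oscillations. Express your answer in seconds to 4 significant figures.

For a physical pendulum T = 2π√(I/(mgd)), with d = 0.95150 m from pivot to centre of mass.
I_cm = mL²/12 = 6.473 × 1.903²/12 = 1.9534 kg·m²; I = I_cm + md² = 1.9534 + 6.473 × 0.95150² = 7.8138 kg·m².
T = 2π√(7.8138/(6.473 × 9.814 × 0.95150)) = 2.259 s.

2.259 s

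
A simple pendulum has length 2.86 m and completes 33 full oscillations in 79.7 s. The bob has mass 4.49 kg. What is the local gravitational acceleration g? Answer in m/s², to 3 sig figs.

19.4 m/s²

T = 79.7/33 = 2.415 s.
From T = 2π√(L/g), g = 4π²L/T² = 4π² × 2.86/2.415² = 19.4 m/s².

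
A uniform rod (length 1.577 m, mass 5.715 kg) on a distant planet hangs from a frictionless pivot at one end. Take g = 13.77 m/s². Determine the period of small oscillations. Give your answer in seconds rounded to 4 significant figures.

For a physical pendulum T = 2π√(I/(mgd)), with d = 0.78850 m from pivot to centre of mass.
I_cm = mL²/12 = 5.715 × 1.577²/12 = 1.1844 kg·m²; I = I_cm + md² = 1.1844 + 5.715 × 0.78850² = 4.7376 kg·m².
T = 2π√(4.7376/(5.715 × 13.77 × 0.78850)) = 1.736 s.

1.736 s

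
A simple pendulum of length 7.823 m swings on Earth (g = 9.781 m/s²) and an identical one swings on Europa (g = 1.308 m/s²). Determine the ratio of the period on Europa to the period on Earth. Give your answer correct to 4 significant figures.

T ∝ 1/√g, so T₂/T₁ = √(g₁/g₂) = √(9.781/1.308) = 2.735.

2.735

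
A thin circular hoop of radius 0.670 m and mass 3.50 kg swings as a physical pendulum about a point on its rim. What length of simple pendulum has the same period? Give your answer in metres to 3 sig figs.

The equivalent simple-pendulum length is L_eq = I/(md), where I is about the pivot and d = 0.6700 m.
I_cm = mR² = 1.571 kg·m², so I = I_cm + md² = 1.571 + 1.571 = 3.142 kg·m².
L_eq = 3.142/(3.50 × 0.6700) = 1.34 m.

1.34 m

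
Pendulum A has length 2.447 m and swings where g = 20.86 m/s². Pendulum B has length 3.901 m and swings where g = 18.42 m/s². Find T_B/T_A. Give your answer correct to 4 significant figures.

T = 2π√(L/g), so T_B/T_A = √((L_B/g_B)/(L_A/g_A)) = √((3.901/18.42)/(2.447/20.86)) = 1.344.

1.344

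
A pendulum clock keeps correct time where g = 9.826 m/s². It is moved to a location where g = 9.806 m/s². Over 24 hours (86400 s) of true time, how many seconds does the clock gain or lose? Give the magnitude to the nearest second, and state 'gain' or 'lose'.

The clock's period scales as T ∝ 1/√g, so T'/T = √(9.826/9.806) = 1.00102.
In 86400 s of true time the clock registers 86400/1.00102 = 86312.0 s, so it loses 88 s.

lose 88 s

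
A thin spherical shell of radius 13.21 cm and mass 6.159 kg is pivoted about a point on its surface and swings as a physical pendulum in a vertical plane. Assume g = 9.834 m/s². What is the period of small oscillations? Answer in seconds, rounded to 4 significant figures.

I_cm = (2/3)mr² = 0.071651 kg·m². The pivot is at distance d = 0.1321 m from the centre of mass.
By the parallel-axis theorem, I = I_cm + md² = 0.071651 + 0.10748 = 0.17913 kg·m².
T = 2π√(I/(mgd)) = 2π√(0.17913/(6.159 × 9.834 × 0.1321)) = 0.9401 s.

0.9401 s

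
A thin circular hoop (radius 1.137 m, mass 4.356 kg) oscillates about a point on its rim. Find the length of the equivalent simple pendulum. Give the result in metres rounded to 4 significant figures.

The equivalent simple-pendulum length is L_eq = I/(md), where I is about the pivot and d = 1.1370 m.
I_cm = mR² = 5.6313 kg·m², so I = I_cm + md² = 5.6313 + 5.6313 = 11.263 kg·m².
L_eq = 11.263/(4.356 × 1.1370) = 2.274 m.

2.274 m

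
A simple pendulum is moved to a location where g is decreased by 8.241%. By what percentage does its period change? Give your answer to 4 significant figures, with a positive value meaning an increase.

4.394%

T ∝ 1/√g, so T'/T = 1/√(0.91759) = 1.0439.
Percentage change in T = (1.0439 − 1) × 100% = 4.394%.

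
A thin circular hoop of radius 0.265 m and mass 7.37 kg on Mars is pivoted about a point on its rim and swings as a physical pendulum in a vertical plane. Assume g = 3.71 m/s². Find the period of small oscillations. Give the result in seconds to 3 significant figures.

2.37 s

I_cm = mr² = 0.5176 kg·m². The pivot is at distance d = 0.265 m from the centre of mass.
By the parallel-axis theorem, I = I_cm + md² = 0.5176 + 0.5176 = 1.035 kg·m².
T = 2π√(I/(mgd)) = 2π√(1.035/(7.37 × 3.71 × 0.265)) = 2.37 s.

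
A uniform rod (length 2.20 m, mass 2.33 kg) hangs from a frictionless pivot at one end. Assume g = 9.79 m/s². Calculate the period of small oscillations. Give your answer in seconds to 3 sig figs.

For a physical pendulum T = 2π√(I/(mgd)), with d = 1.100 m from pivot to centre of mass.
I_cm = mL²/12 = 2.33 × 2.20²/12 = 0.9398 kg·m²; I = I_cm + md² = 0.9398 + 2.33 × 1.100² = 3.759 kg·m².
T = 2π√(3.759/(2.33 × 9.79 × 1.100)) = 2.43 s.

2.43 s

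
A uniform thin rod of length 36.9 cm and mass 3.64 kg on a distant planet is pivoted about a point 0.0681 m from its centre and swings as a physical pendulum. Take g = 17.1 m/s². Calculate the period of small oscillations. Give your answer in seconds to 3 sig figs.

0.736 s

For a physical pendulum T = 2π√(I/(mgd)), with d = 0.06810 m from pivot to centre of mass.
I_cm = mL²/12 = 3.64 × 0.369²/12 = 0.04130 kg·m²; I = I_cm + md² = 0.04130 + 3.64 × 0.06810² = 0.05818 kg·m².
T = 2π√(0.05818/(3.64 × 17.1 × 0.06810)) = 0.736 s.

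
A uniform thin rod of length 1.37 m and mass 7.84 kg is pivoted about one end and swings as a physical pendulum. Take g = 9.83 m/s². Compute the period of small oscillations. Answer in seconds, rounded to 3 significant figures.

1.92 s

For a physical pendulum T = 2π√(I/(mgd)), with d = 0.6850 m from pivot to centre of mass.
I_cm = mL²/12 = 7.84 × 1.37²/12 = 1.226 kg·m²; I = I_cm + md² = 1.226 + 7.84 × 0.6850² = 4.905 kg·m².
T = 2π√(4.905/(7.84 × 9.83 × 0.6850)) = 1.92 s.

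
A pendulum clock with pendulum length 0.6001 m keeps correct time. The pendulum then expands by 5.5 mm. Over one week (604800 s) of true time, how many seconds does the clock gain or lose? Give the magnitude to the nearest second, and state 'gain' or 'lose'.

T ∝ √L, so T'/T = √(0.60560/0.6001) = 1.00457.
In 604800 s of true time the clock registers 604800/1.00457 = 602047.4 s, so it loses 2753 s.

lose 2753 s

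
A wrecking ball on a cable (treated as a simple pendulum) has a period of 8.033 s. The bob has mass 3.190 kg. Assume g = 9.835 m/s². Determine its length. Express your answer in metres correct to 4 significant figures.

From T = 2π√(L/g), L = gT²/(4π²) = 9.835 × 8.0330²/(4π²) = 16.08 m.

16.08 m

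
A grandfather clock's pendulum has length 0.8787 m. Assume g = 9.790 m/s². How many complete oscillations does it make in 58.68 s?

31

T = 2π√(L/g) = 2π√(0.8787/9.790) = 1.8824 s.
Number of complete oscillations = ⌊58.68/1.8824⌋ = ⌊31.173⌋ = 31.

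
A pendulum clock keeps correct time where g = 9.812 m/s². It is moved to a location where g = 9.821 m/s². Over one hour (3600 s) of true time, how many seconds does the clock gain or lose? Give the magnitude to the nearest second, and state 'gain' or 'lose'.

gain 2 s

The clock's period scales as T ∝ 1/√g, so T'/T = √(9.812/9.821) = 0.999542.
In 3600 s of true time the clock registers 3600/0.999542 = 3601.7 s, so it gains 2 s.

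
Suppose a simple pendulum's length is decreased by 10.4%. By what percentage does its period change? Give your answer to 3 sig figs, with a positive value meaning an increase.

T ∝ √L, so T'/T = √(0.8960) = 0.9466.
Percentage change in T = (0.9466 − 1) × 100% = -5.34%.

-5.34%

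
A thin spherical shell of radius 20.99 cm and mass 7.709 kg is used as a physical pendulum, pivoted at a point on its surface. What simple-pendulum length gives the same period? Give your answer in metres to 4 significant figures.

The equivalent simple-pendulum length is L_eq = I/(md), where I is about the pivot and d = 0.20990 m.
I_cm = (2/3)mR² = 0.22643 kg·m², so I = I_cm + md² = 0.22643 + 0.33964 = 0.56607 kg·m².
L_eq = 0.56607/(7.709 × 0.20990) = 0.3498 m.

0.3498 m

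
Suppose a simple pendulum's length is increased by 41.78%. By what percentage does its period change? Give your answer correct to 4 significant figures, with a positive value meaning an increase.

T ∝ √L, so T'/T = √(1.4178) = 1.1907.
Percentage change in T = (1.1907 − 1) × 100% = 19.07%.

19.07%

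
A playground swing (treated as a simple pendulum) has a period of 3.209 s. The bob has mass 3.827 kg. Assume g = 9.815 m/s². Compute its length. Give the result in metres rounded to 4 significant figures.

From T = 2π√(L/g), L = gT²/(4π²) = 9.815 × 3.2090²/(4π²) = 2.560 m.

2.560 m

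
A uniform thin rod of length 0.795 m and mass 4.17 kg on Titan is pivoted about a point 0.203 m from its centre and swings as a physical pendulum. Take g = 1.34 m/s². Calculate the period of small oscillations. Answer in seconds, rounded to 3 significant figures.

For a physical pendulum T = 2π√(I/(mgd)), with d = 0.2030 m from pivot to centre of mass.
I_cm = mL²/12 = 4.17 × 0.795²/12 = 0.2196 kg·m²; I = I_cm + md² = 0.2196 + 4.17 × 0.2030² = 0.3915 kg·m².
T = 2π√(0.3915/(4.17 × 1.34 × 0.2030)) = 3.69 s.

3.69 s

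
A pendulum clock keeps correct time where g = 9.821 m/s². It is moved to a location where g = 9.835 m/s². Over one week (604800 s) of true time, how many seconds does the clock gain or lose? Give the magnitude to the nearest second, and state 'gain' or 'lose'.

The clock's period scales as T ∝ 1/√g, so T'/T = √(9.821/9.835) = 0.999288.
In 604800 s of true time the clock registers 604800/0.999288 = 605230.9 s, so it gains 431 s.

gain 431 s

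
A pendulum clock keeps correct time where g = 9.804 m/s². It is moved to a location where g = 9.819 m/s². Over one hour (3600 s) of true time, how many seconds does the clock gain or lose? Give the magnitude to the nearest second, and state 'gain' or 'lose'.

gain 3 s

The clock's period scales as T ∝ 1/√g, so T'/T = √(9.804/9.819) = 0.999236.
In 3600 s of true time the clock registers 3600/0.999236 = 3602.8 s, so it gains 3 s.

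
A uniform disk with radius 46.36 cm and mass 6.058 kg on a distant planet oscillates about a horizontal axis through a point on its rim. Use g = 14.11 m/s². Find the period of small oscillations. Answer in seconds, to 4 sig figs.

1.395 s

I_cm = ½mr² = 0.65101 kg·m². The pivot is at distance d = 0.4636 m from the centre of mass.
By the parallel-axis theorem, I = I_cm + md² = 0.65101 + 1.3020 = 1.9530 kg·m².
T = 2π√(I/(mgd)) = 2π√(1.9530/(6.058 × 14.11 × 0.4636)) = 1.395 s.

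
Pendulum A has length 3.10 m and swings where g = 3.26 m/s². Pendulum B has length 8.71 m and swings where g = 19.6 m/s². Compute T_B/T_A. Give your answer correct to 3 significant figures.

T = 2π√(L/g), so T_B/T_A = √((L_B/g_B)/(L_A/g_A)) = √((8.71/19.6)/(3.10/3.26)) = 0.684.

0.684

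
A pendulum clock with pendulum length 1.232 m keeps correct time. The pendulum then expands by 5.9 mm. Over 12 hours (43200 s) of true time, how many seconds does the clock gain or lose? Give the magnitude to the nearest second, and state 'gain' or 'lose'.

lose 103 s

T ∝ √L, so T'/T = √(1.23790/1.232) = 1.00239.
In 43200 s of true time the clock registers 43200/1.00239 = 43096.9 s, so it loses 103 s.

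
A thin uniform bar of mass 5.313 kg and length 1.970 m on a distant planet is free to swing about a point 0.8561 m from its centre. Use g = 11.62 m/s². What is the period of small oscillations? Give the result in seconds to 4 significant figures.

For a physical pendulum T = 2π√(I/(mgd)), with d = 0.85610 m from pivot to centre of mass.
I_cm = mL²/12 = 5.313 × 1.970²/12 = 1.7183 kg·m²; I = I_cm + md² = 1.7183 + 5.313 × 0.85610² = 5.6122 kg·m².
T = 2π√(5.6122/(5.313 × 11.62 × 0.85610)) = 2.047 s.

2.047 s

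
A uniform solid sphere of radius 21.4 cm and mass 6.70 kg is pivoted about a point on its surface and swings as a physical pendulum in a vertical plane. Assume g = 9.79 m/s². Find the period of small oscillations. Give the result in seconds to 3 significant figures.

1.10 s

I_cm = (2/5)mr² = 0.1227 kg·m². The pivot is at distance d = 0.214 m from the centre of mass.
By the parallel-axis theorem, I = I_cm + md² = 0.1227 + 0.3068 = 0.4296 kg·m².
T = 2π√(I/(mgd)) = 2π√(0.4296/(6.70 × 9.79 × 0.214)) = 1.10 s.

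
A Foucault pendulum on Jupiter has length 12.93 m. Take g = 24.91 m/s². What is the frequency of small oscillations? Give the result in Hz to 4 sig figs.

T = 2π√(L/g) = 2π√(12.93/24.91) = 4.5268 s, so f = 1/T = 0.2209 Hz.

0.2209 Hz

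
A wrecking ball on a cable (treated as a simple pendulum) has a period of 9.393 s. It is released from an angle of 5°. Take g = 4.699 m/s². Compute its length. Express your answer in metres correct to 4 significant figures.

From T = 2π√(L/g), L = gT²/(4π²) = 4.699 × 9.3930²/(4π²) = 10.50 m.

10.50 m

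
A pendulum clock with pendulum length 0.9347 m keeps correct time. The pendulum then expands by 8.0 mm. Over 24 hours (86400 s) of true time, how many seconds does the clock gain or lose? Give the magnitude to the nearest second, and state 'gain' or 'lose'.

T ∝ √L, so T'/T = √(0.94270/0.9347) = 1.00427.
In 86400 s of true time the clock registers 86400/1.00427 = 86032.6 s, so it loses 367 s.

lose 367 s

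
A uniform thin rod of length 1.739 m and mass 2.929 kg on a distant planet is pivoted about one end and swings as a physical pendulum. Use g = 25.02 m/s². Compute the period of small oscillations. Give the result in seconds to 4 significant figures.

For a physical pendulum T = 2π√(I/(mgd)), with d = 0.86950 m from pivot to centre of mass.
I_cm = mL²/12 = 2.929 × 1.739²/12 = 0.73814 kg·m²; I = I_cm + md² = 0.73814 + 2.929 × 0.86950² = 2.9526 kg·m².
T = 2π√(2.9526/(2.929 × 25.02 × 0.86950)) = 1.353 s.

1.353 s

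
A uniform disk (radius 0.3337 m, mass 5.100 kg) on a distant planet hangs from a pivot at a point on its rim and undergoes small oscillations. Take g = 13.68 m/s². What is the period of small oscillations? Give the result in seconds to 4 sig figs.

I_cm = ½mr² = 0.28396 kg·m². The pivot is at distance d = 0.3337 m from the centre of mass.
By the parallel-axis theorem, I = I_cm + md² = 0.28396 + 0.56791 = 0.85187 kg·m².
T = 2π√(I/(mgd)) = 2π√(0.85187/(5.100 × 13.68 × 0.3337)) = 1.202 s.

1.202 s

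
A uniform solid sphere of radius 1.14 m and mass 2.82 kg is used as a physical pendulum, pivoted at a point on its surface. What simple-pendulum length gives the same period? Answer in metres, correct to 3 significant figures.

1.60 m

The equivalent simple-pendulum length is L_eq = I/(md), where I is about the pivot and d = 1.140 m.
I_cm = (2/5)mR² = 1.466 kg·m², so I = I_cm + md² = 1.466 + 3.665 = 5.131 kg·m².
L_eq = 5.131/(2.82 × 1.140) = 1.60 m.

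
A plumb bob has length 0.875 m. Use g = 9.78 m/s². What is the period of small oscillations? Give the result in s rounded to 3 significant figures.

1.88 s

T = 2π√(L/g) = 2π√(0.875/9.78) = 2π × 0.2991 = 1.88 s.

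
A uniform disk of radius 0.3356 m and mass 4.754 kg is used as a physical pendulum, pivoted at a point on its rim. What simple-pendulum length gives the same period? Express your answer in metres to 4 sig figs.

The equivalent simple-pendulum length is L_eq = I/(md), where I is about the pivot and d = 0.33560 m.
I_cm = ½mR² = 0.26772 kg·m², so I = I_cm + md² = 0.26772 + 0.53543 = 0.80315 kg·m².
L_eq = 0.80315/(4.754 × 0.33560) = 0.5034 m.

0.5034 m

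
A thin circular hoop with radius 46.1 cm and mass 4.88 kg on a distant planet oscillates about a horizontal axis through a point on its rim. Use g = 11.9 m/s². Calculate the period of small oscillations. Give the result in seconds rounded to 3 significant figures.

I_cm = mr² = 1.037 kg·m². The pivot is at distance d = 0.461 m from the centre of mass.
By the parallel-axis theorem, I = I_cm + md² = 1.037 + 1.037 = 2.074 kg·m².
T = 2π√(I/(mgd)) = 2π√(2.074/(4.88 × 11.9 × 0.461)) = 1.75 s.

1.75 s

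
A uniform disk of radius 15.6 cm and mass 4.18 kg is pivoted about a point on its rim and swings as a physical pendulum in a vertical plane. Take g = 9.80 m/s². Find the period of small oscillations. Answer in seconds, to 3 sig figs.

0.971 s

I_cm = ½mr² = 0.05086 kg·m². The pivot is at distance d = 0.156 m from the centre of mass.
By the parallel-axis theorem, I = I_cm + md² = 0.05086 + 0.1017 = 0.1526 kg·m².
T = 2π√(I/(mgd)) = 2π√(0.1526/(4.18 × 9.80 × 0.156)) = 0.971 s.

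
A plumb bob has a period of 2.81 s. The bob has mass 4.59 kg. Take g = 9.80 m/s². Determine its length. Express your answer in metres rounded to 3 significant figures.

1.96 m

From T = 2π√(L/g), L = gT²/(4π²) = 9.80 × 2.810²/(4π²) = 1.96 m.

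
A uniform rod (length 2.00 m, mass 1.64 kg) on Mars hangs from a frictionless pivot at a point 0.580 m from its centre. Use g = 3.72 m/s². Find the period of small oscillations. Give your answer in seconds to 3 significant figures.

3.50 s

For a physical pendulum T = 2π√(I/(mgd)), with d = 0.5800 m from pivot to centre of mass.
I_cm = mL²/12 = 1.64 × 2.00²/12 = 0.5467 kg·m²; I = I_cm + md² = 0.5467 + 1.64 × 0.5800² = 1.098 kg·m².
T = 2π√(1.098/(1.64 × 3.72 × 0.5800)) = 3.50 s.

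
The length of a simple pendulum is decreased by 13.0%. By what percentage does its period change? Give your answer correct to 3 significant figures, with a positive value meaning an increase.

T ∝ √L, so T'/T = √(0.8700) = 0.9327.
Percentage change in T = (0.9327 − 1) × 100% = -6.73%.

-6.73%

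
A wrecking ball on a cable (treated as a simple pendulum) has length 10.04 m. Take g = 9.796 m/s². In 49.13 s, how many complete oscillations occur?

T = 2π√(L/g) = 2π√(10.04/9.796) = 6.3610 s.
Number of complete oscillations = ⌊49.13/6.3610⌋ = ⌊7.7237⌋ = 7.

7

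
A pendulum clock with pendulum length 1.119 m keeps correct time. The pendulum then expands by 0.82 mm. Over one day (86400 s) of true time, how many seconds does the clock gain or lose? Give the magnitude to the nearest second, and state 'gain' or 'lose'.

lose 32 s

T ∝ √L, so T'/T = √(1.11982/1.119) = 1.00037.
In 86400 s of true time the clock registers 86400/1.00037 = 86368.4 s, so it loses 32 s.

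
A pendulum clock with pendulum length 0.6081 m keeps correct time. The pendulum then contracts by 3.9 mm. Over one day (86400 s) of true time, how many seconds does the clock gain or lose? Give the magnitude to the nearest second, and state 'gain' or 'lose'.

T ∝ √L, so T'/T = √(0.60420/0.6081) = 0.996788.
In 86400 s of true time the clock registers 86400/0.996788 = 86678.4 s, so it gains 278 s.

gain 278 s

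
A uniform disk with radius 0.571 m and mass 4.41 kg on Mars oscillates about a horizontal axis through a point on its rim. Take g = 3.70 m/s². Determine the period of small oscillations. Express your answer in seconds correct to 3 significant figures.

I_cm = ½mr² = 0.7189 kg·m². The pivot is at distance d = 0.571 m from the centre of mass.
By the parallel-axis theorem, I = I_cm + md² = 0.7189 + 1.438 = 2.157 kg·m².
T = 2π√(I/(mgd)) = 2π√(2.157/(4.41 × 3.70 × 0.571)) = 3.02 s.

3.02 s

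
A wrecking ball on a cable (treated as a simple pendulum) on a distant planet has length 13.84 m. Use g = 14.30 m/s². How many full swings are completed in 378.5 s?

61

T = 2π√(L/g) = 2π√(13.84/14.30) = 6.1813 s.
Number of complete oscillations = ⌊378.5/6.1813⌋ = ⌊61.233⌋ = 61.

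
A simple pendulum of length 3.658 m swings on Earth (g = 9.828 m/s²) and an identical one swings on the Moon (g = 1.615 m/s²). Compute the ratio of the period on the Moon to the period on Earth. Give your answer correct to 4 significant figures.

2.467

T ∝ 1/√g, so T₂/T₁ = √(g₁/g₂) = √(9.828/1.615) = 2.467.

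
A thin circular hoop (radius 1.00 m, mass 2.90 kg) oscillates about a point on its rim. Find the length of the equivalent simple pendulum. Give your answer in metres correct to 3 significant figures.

2.00 m

The equivalent simple-pendulum length is L_eq = I/(md), where I is about the pivot and d = 1.000 m.
I_cm = mR² = 2.900 kg·m², so I = I_cm + md² = 2.900 + 2.900 = 5.800 kg·m².
L_eq = 5.800/(2.90 × 1.000) = 2.00 m.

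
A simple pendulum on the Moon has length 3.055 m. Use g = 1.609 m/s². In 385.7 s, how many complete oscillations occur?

44

T = 2π√(L/g) = 2π√(3.055/1.609) = 8.6578 s.
Number of complete oscillations = ⌊385.7/8.6578⌋ = ⌊44.549⌋ = 44.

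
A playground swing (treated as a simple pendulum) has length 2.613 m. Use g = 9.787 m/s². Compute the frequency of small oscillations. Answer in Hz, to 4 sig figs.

0.3080 Hz

T = 2π√(L/g) = 2π√(2.613/9.787) = 3.2466 s, so f = 1/T = 0.3080 Hz.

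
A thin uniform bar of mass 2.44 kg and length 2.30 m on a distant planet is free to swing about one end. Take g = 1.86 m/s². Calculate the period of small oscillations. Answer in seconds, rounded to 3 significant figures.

5.70 s

For a physical pendulum T = 2π√(I/(mgd)), with d = 1.150 m from pivot to centre of mass.
I_cm = mL²/12 = 2.44 × 2.30²/12 = 1.076 kg·m²; I = I_cm + md² = 1.076 + 2.44 × 1.150² = 4.303 kg·m².
T = 2π√(4.303/(2.44 × 1.86 × 1.150)) = 5.70 s.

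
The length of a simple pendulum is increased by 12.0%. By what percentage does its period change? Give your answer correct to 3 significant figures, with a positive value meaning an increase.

T ∝ √L, so T'/T = √(1.120) = 1.058.
Percentage change in T = (1.058 − 1) × 100% = 5.83%.

5.83%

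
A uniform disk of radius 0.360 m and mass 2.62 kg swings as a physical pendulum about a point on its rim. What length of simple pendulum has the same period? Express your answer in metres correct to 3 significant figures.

0.540 m

The equivalent simple-pendulum length is L_eq = I/(md), where I is about the pivot and d = 0.3600 m.
I_cm = ½mR² = 0.1698 kg·m², so I = I_cm + md² = 0.1698 + 0.3396 = 0.5093 kg·m².
L_eq = 0.5093/(2.62 × 0.3600) = 0.540 m.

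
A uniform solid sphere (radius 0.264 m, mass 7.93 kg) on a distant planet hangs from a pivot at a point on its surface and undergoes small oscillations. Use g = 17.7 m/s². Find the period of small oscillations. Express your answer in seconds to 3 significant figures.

0.908 s

I_cm = (2/5)mr² = 0.2211 kg·m². The pivot is at distance d = 0.264 m from the centre of mass.
By the parallel-axis theorem, I = I_cm + md² = 0.2211 + 0.5527 = 0.7738 kg·m².
T = 2π√(I/(mgd)) = 2π√(0.7738/(7.93 × 17.7 × 0.264)) = 0.908 s.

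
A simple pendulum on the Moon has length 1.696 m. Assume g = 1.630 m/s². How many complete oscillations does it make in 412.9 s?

T = 2π√(L/g) = 2π√(1.696/1.630) = 6.4091 s.
Number of complete oscillations = ⌊412.9/6.4091⌋ = ⌊64.424⌋ = 64.

64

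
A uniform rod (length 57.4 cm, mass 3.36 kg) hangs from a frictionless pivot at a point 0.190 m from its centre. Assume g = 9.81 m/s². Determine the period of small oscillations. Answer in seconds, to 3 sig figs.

For a physical pendulum T = 2π√(I/(mgd)), with d = 0.1900 m from pivot to centre of mass.
I_cm = mL²/12 = 3.36 × 0.574²/12 = 0.09225 kg·m²; I = I_cm + md² = 0.09225 + 3.36 × 0.1900² = 0.2135 kg·m².
T = 2π√(0.2135/(3.36 × 9.81 × 0.1900)) = 1.16 s.

1.16 s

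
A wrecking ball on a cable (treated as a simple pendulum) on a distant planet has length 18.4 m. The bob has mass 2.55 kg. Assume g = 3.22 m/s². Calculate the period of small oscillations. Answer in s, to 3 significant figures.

T = 2π√(L/g) = 2π√(18.4/3.22) = 2π × 2.390 = 15.0 s.

15.0 s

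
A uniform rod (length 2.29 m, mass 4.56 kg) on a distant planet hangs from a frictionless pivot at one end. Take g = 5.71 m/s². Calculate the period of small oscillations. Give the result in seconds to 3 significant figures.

3.25 s

For a physical pendulum T = 2π√(I/(mgd)), with d = 1.145 m from pivot to centre of mass.
I_cm = mL²/12 = 4.56 × 2.29²/12 = 1.993 kg·m²; I = I_cm + md² = 1.993 + 4.56 × 1.145² = 7.971 kg·m².
T = 2π√(7.971/(4.56 × 5.71 × 1.145)) = 3.25 s.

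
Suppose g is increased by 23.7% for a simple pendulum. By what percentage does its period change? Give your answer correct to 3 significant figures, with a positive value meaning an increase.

-10.1%

T ∝ 1/√g, so T'/T = 1/√(1.237) = 0.8991.
Percentage change in T = (0.8991 − 1) × 100% = -10.1%.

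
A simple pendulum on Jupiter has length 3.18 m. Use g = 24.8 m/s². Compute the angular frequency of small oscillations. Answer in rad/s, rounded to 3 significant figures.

2.79 rad/s

ω = √(g/L) = √(24.8/3.18) = 2.79 rad/s.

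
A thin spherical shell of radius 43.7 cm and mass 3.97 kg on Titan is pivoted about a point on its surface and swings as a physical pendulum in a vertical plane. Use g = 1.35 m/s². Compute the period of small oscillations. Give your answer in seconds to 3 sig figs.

I_cm = (2/3)mr² = 0.5054 kg·m². The pivot is at distance d = 0.437 m from the centre of mass.
By the parallel-axis theorem, I = I_cm + md² = 0.5054 + 0.7581 = 1.264 kg·m².
T = 2π√(I/(mgd)) = 2π√(1.264/(3.97 × 1.35 × 0.437)) = 4.62 s.

4.62 s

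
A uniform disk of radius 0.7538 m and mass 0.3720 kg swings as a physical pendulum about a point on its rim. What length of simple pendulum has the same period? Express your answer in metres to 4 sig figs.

1.131 m

The equivalent simple-pendulum length is L_eq = I/(md), where I is about the pivot and d = 0.75380 m.
I_cm = ½mR² = 0.10569 kg·m², so I = I_cm + md² = 0.10569 + 0.21138 = 0.31706 kg·m².
L_eq = 0.31706/(0.3720 × 0.75380) = 1.131 m.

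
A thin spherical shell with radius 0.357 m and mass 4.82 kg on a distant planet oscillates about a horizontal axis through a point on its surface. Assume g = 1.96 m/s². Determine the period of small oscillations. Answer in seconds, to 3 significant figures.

I_cm = (2/3)mr² = 0.4095 kg·m². The pivot is at distance d = 0.357 m from the centre of mass.
By the parallel-axis theorem, I = I_cm + md² = 0.4095 + 0.6143 = 1.024 kg·m².
T = 2π√(I/(mgd)) = 2π√(1.024/(4.82 × 1.96 × 0.357)) = 3.46 s.

3.46 s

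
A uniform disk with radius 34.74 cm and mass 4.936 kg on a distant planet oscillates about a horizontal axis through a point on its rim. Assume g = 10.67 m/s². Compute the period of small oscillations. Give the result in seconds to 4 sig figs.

1.389 s

I_cm = ½mr² = 0.29785 kg·m². The pivot is at distance d = 0.3474 m from the centre of mass.
By the parallel-axis theorem, I = I_cm + md² = 0.29785 + 0.59571 = 0.89356 kg·m².
T = 2π√(I/(mgd)) = 2π√(0.89356/(4.936 × 10.67 × 0.3474)) = 1.389 s.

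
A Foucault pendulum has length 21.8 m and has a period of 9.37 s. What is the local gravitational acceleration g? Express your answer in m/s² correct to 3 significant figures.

9.80 m/s²

From T = 2π√(L/g), g = 4π²L/T² = 4π² × 21.8/9.370² = 9.80 m/s².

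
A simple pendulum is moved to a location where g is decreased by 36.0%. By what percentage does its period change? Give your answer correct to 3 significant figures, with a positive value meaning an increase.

T ∝ 1/√g, so T'/T = 1/√(0.6400) = 1.250.
Percentage change in T = (1.250 − 1) × 100% = 25.0%.

25.0%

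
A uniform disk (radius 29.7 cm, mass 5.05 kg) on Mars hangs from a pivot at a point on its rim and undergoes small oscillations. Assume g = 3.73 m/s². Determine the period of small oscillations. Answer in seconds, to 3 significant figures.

2.17 s

I_cm = ½mr² = 0.2227 kg·m². The pivot is at distance d = 0.297 m from the centre of mass.
By the parallel-axis theorem, I = I_cm + md² = 0.2227 + 0.4455 = 0.6682 kg·m².
T = 2π√(I/(mgd)) = 2π√(0.6682/(5.05 × 3.73 × 0.297)) = 2.17 s.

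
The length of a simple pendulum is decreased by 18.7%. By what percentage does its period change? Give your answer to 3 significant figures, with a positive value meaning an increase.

-9.83%

T ∝ √L, so T'/T = √(0.8130) = 0.9017.
Percentage change in T = (0.9017 − 1) × 100% = -9.83%.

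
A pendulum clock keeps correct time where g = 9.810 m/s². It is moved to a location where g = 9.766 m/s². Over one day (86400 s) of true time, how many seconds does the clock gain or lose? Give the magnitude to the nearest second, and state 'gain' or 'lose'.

The clock's period scales as T ∝ 1/√g, so T'/T = √(9.810/9.766) = 1.00225.
In 86400 s of true time the clock registers 86400/1.00225 = 86206.0 s, so it loses 194 s.

lose 194 s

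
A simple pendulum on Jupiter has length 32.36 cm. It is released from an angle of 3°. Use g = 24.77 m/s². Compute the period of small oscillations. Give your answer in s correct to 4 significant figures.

T = 2π√(L/g) = 2π√(0.3236/24.77) = 2π × 0.11430 = 0.7182 s.

0.7182 s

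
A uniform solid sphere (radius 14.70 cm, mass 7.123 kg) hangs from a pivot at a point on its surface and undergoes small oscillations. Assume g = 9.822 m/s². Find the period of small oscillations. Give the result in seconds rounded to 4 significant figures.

0.9095 s

I_cm = (2/5)mr² = 0.061568 kg·m². The pivot is at distance d = 0.1470 m from the centre of mass.
By the parallel-axis theorem, I = I_cm + md² = 0.061568 + 0.15392 = 0.21549 kg·m².
T = 2π√(I/(mgd)) = 2π√(0.21549/(7.123 × 9.822 × 0.1470)) = 0.9095 s.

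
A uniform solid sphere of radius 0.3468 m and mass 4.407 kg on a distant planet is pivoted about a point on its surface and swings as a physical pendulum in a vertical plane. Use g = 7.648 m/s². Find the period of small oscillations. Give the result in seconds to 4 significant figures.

I_cm = (2/5)mr² = 0.21201 kg·m². The pivot is at distance d = 0.3468 m from the centre of mass.
By the parallel-axis theorem, I = I_cm + md² = 0.21201 + 0.53003 = 0.74204 kg·m².
T = 2π√(I/(mgd)) = 2π√(0.74204/(4.407 × 7.648 × 0.3468)) = 1.583 s.

1.583 s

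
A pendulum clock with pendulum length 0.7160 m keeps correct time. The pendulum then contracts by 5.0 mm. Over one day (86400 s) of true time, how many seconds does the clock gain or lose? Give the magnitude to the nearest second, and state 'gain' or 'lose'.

T ∝ √L, so T'/T = √(0.71100/0.7160) = 0.996502.
In 86400 s of true time the clock registers 86400/0.996502 = 86703.3 s, so it gains 303 s.

gain 303 s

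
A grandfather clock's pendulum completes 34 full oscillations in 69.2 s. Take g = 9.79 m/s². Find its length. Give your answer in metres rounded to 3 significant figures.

T = 69.2/34 = 2.035 s.
From T = 2π√(L/g), L = gT²/(4π²) = 9.79 × 2.035²/(4π²) = 1.03 m.

1.03 m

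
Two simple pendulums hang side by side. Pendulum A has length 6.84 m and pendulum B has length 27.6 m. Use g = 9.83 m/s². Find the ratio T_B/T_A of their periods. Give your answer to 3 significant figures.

2.01

T ∝ √L, so T_B/T_A = √(L_B/L_A) = √(27.6/6.84) = 2.01.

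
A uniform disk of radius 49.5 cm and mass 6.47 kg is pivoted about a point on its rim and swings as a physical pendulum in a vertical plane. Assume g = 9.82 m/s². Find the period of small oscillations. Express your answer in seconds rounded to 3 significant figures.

1.73 s

I_cm = ½mr² = 0.7927 kg·m². The pivot is at distance d = 0.495 m from the centre of mass.
By the parallel-axis theorem, I = I_cm + md² = 0.7927 + 1.585 = 2.378 kg·m².
T = 2π√(I/(mgd)) = 2π√(2.378/(6.47 × 9.82 × 0.495)) = 1.73 s.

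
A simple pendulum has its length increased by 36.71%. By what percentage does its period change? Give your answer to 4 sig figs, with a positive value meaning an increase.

16.92%

T ∝ √L, so T'/T = √(1.3671) = 1.1692.
Percentage change in T = (1.1692 − 1) × 100% = 16.92%.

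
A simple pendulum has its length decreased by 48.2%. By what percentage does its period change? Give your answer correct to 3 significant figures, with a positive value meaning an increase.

-28.0%

T ∝ √L, so T'/T = √(0.5180) = 0.7197.
Percentage change in T = (0.7197 − 1) × 100% = -28.0%.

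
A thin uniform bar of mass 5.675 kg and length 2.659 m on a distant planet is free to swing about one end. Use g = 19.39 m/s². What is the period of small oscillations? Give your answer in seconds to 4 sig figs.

1.900 s

For a physical pendulum T = 2π√(I/(mgd)), with d = 1.3295 m from pivot to centre of mass.
I_cm = mL²/12 = 5.675 × 2.659²/12 = 3.3437 kg·m²; I = I_cm + md² = 3.3437 + 5.675 × 1.3295² = 13.375 kg·m².
T = 2π√(13.375/(5.675 × 19.39 × 1.3295)) = 1.900 s.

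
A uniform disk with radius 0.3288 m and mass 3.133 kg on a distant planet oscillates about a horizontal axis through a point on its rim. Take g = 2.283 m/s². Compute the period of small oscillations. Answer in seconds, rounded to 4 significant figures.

I_cm = ½mr² = 0.16935 kg·m². The pivot is at distance d = 0.3288 m from the centre of mass.
By the parallel-axis theorem, I = I_cm + md² = 0.16935 + 0.33871 = 0.50806 kg·m².
T = 2π√(I/(mgd)) = 2π√(0.50806/(3.133 × 2.283 × 0.3288)) = 2.920 s.

2.920 s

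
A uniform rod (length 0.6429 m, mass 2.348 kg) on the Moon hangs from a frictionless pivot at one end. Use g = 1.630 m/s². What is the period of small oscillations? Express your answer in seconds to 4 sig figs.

For a physical pendulum T = 2π√(I/(mgd)), with d = 0.32145 m from pivot to centre of mass.
I_cm = mL²/12 = 2.348 × 0.6429²/12 = 0.080873 kg·m²; I = I_cm + md² = 0.080873 + 2.348 × 0.32145² = 0.32349 kg·m².
T = 2π√(0.32349/(2.348 × 1.630 × 0.32145)) = 3.222 s.

3.222 s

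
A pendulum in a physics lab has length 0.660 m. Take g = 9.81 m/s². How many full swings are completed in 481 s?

295

T = 2π√(L/g) = 2π√(0.660/9.81) = 1.630 s.
Number of complete oscillations = ⌊481/1.630⌋ = ⌊295.1⌋ = 295.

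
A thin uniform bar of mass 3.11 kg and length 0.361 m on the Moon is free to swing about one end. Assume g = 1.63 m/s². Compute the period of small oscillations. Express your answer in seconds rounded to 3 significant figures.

2.41 s

For a physical pendulum T = 2π√(I/(mgd)), with d = 0.1805 m from pivot to centre of mass.
I_cm = mL²/12 = 3.11 × 0.361²/12 = 0.03377 kg·m²; I = I_cm + md² = 0.03377 + 3.11 × 0.1805² = 0.1351 kg·m².
T = 2π√(0.1351/(3.11 × 1.63 × 0.1805)) = 2.41 s.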